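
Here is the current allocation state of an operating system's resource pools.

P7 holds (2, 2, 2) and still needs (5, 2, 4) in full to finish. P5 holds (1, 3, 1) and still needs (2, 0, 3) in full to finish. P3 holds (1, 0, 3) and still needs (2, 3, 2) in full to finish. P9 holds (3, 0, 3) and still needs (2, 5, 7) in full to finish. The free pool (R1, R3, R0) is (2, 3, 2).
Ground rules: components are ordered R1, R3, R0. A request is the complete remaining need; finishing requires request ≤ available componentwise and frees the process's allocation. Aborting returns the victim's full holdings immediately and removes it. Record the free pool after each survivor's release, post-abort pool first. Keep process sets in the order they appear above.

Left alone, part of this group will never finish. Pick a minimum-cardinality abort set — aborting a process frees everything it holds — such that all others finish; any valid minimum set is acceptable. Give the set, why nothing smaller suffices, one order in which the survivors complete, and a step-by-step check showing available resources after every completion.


Abort P7.
Key observation: P9 was stuck for good until P7 gave back (2, 2, 2); in the order shown it finishes at step 2.
Minimality: the empty abort set fails — the state is deadlocked as it stands.
The survivors complete as P3, P9, P5. Step-by-step check (starting from the post-abort pool):
  pool = (4, 5, 4)
  P3: need (2, 3, 2) fits (4, 5, 4); releases (1, 0, 3), pool now (5, 5, 7)
  P9: need (2, 5, 7) fits (5, 5, 7); releases (3, 0, 3), pool now (8, 5, 10)
  P5: need (2, 0, 3) fits (8, 5, 10); releases (1, 3, 1), pool now (9, 8, 11)


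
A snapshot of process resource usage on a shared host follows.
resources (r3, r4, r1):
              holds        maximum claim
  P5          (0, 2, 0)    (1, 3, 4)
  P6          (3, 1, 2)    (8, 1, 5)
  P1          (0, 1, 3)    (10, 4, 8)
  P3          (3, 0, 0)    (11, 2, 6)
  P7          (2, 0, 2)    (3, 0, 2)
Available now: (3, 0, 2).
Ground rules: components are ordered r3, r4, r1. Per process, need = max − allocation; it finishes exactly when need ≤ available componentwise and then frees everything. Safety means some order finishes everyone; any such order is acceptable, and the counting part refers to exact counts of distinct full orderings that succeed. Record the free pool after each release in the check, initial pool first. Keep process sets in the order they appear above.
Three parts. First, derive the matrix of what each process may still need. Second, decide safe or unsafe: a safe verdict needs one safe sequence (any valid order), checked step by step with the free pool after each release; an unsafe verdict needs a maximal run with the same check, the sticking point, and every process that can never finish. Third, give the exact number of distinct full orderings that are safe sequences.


(1) Remaining need (order r3, r4, r1):
  P5: (1, 1, 4)
  P6: (5, 0, 3)
  P1: (10, 3, 5)
  P3: (8, 2, 6)
  P7: (1, 0, 0)
(2) SAFE, for example via the order P7, P6, P5, P3, P1.
Key observation: the order's first zero-slack moment is P6 ((5, 0, 3) needed, (5, 0, 4) free — a requested resource with nothing to spare).
Check, step by step:
  pool = (3, 0, 2)
  P7 needs (1, 0, 0) <= (3, 0, 2) -> finishes; pool += (2, 0, 2) = (5, 0, 4)
  P6 needs (5, 0, 3) <= (5, 0, 4) -> finishes; pool += (3, 1, 2) = (8, 1, 6)
  P5 needs (1, 1, 4) <= (8, 1, 6) -> finishes; pool += (0, 2, 0) = (8, 3, 6)
  P3 needs (8, 2, 6) <= (8, 3, 6) -> finishes; pool += (3, 0, 0) = (11, 3, 6)
  P1 needs (10, 3, 5) <= (11, 3, 6) -> finishes; pool += (0, 1, 3) = (11, 4, 9)
(3) Precisely 1 of the possible complete orderings is a safe sequence.


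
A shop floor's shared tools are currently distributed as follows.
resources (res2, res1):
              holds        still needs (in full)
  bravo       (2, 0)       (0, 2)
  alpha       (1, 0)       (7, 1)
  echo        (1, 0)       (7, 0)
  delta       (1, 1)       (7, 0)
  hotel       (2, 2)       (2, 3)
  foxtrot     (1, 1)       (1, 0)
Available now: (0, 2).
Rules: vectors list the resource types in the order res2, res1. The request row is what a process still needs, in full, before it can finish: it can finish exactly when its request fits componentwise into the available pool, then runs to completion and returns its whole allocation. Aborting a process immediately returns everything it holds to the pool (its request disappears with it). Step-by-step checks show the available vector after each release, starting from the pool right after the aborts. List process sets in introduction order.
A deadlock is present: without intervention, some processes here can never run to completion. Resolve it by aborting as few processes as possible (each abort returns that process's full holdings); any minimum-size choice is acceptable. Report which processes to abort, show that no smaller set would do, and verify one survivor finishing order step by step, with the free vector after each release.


Minimum abort set: alpha and delta.
Key observation: echo had no path to completion before; after the abort of alpha and delta ((2, 1) returned), step 4 is where it fits.
Why nothing smaller works — every single abort fails: bravo alone leaves alpha blocked (short on res2); alpha alone leaves echo blocked (short on res2); echo alone leaves alpha blocked (short on res2); delta alone leaves alpha blocked (short on res2); hotel alone leaves alpha blocked (short on res2); foxtrot alone leaves alpha blocked (short on res2).
Survivors finish in the order: foxtrot, hotel, bravo, echo. Step-by-step check (pool after the aborts first):
  pool = (2, 3)
  foxtrot needs (1, 0) <= (2, 3) -> finishes; pool += (1, 1) = (3, 4)
  hotel needs (2, 3) <= (3, 4) -> finishes; pool += (2, 2) = (5, 6)
  bravo needs (0, 2) <= (5, 6) -> finishes; pool += (2, 0) = (7, 6)
  echo needs (7, 0) <= (7, 6) -> finishes; pool += (1, 0) = (8, 6)


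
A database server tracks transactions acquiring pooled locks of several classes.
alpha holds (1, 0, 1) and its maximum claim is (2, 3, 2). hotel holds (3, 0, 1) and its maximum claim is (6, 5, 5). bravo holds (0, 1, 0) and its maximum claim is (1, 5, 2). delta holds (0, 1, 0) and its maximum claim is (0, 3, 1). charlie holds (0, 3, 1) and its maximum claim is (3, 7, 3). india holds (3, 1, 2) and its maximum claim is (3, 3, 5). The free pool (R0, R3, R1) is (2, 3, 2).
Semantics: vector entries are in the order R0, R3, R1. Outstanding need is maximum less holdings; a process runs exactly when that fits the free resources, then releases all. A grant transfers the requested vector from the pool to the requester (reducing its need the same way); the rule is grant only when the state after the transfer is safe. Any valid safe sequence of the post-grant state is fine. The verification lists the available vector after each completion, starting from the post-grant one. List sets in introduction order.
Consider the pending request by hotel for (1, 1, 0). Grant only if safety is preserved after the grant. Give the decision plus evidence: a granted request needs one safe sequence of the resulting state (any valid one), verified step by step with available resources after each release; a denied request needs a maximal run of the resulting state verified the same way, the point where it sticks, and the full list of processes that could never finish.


GRANT — the state after the grant stays safe, e.g. via delta, alpha, india, bravo, charlie, hotel.
Key observation: (1, 2, 2) free after granting still covers delta first, and each release covers the next.
Step-by-step check of the post-grant state:
  pool = (1, 2, 2)
  delta needs (0, 2, 1) <= (1, 2, 2) -> finishes; pool += (0, 1, 0) = (1, 3, 2)
  alpha needs (1, 3, 1) <= (1, 3, 2) -> finishes; pool += (1, 0, 1) = (2, 3, 3)
  india needs (0, 2, 3) <= (2, 3, 3) -> finishes; pool += (3, 1, 2) = (5, 4, 5)
  bravo needs (1, 4, 2) <= (5, 4, 5) -> finishes; pool += (0, 1, 0) = (5, 5, 5)
  charlie needs (3, 4, 2) <= (5, 5, 5) -> finishes; pool += (0, 3, 1) = (5, 8, 6)
  hotel needs (2, 4, 4) <= (5, 8, 6) -> finishes; pool += (4, 1, 1) = (9, 9, 7)


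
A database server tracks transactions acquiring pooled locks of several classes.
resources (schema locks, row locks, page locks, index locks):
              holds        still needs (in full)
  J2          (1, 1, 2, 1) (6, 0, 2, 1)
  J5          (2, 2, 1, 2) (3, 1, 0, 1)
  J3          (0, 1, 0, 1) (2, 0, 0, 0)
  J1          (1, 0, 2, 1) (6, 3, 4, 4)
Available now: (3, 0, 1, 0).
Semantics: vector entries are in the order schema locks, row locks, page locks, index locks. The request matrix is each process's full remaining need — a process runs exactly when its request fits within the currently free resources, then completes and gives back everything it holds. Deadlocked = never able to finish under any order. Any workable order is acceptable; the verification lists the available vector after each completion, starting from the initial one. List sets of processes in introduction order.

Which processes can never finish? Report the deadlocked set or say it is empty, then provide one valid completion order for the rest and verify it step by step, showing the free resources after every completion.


The deadlocked set is J2 and J1.
Key observation: after J3, J5 complete, (5, 3, 2, 3) is the best the pool ever gets, yet each leftover process wants more schema locks.
A valid finishing order for the others: J3, J5. Walking it through:
  pool = (3, 0, 1, 0)
  J3: need (2, 0, 0, 0) fits (3, 0, 1, 0); releases (0, 1, 0, 1), pool now (3, 1, 1, 1)
  J5: need (3, 1, 0, 1) fits (3, 1, 1, 1); releases (2, 2, 1, 2), pool now (5, 3, 2, 3)
The stuck group stays short no matter what:
  J2 cannot run: need (6, 0, 2, 1) vs free (5, 3, 2, 3) (insufficient schema locks)
  J1 cannot run: need (6, 3, 4, 4) vs free (5, 3, 2, 3) (insufficient schema locks, page locks and index locks)


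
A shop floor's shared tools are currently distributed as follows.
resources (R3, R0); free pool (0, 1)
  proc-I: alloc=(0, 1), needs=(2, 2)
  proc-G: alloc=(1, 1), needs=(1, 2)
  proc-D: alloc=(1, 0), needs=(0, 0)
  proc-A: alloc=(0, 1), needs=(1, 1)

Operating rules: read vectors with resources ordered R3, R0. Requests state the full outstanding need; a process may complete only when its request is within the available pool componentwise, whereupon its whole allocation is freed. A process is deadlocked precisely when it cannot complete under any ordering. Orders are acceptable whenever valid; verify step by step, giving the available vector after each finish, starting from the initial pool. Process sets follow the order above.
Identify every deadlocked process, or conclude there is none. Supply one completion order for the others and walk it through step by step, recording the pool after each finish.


The deadlocked set is empty.
Key observation: beginning at proc-D, releases accumulate fast enough that every process eventually fits.
A valid finishing order for the others: proc-D, proc-A, proc-G, proc-I. Walking it through:
  pool = (0, 1)
  run proc-D (needs (0, 0), free (0, 1)); after release of (1, 0) the pool is (1, 1)
  run proc-A (needs (1, 1), free (1, 1)); after release of (0, 1) the pool is (1, 2)
  run proc-G (needs (1, 2), free (1, 2)); after release of (1, 1) the pool is (2, 3)
  run proc-I (needs (2, 2), free (2, 3)); after release of (0, 1) the pool is (2, 4)


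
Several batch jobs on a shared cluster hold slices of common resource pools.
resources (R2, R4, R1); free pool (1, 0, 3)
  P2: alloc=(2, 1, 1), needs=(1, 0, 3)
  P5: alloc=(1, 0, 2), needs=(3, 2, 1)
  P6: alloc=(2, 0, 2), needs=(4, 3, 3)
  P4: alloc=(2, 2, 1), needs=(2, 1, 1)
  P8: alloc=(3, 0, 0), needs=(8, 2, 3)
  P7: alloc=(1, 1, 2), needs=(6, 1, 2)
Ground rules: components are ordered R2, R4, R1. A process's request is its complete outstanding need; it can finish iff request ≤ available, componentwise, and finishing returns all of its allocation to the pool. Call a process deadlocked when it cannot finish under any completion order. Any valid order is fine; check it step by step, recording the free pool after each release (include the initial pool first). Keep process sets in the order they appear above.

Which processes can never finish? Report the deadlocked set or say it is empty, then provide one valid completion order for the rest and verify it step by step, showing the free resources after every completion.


Nothing here is deadlocked.
Key observation: no deadlock: P2 fits now, and the freed resources carry the rest through.
One completion order for the rest: P2, P4, P6, P5, P8, P7. Walking it through:
  pool = (1, 0, 3)
  P2: need (1, 0, 3) fits (1, 0, 3); releases (2, 1, 1), pool now (3, 1, 4)
  P4: need (2, 1, 1) fits (3, 1, 4); releases (2, 2, 1), pool now (5, 3, 5)
  P6: need (4, 3, 3) fits (5, 3, 5); releases (2, 0, 2), pool now (7, 3, 7)
  P5: need (3, 2, 1) fits (7, 3, 7); releases (1, 0, 2), pool now (8, 3, 9)
  P8: need (8, 2, 3) fits (8, 3, 9); releases (3, 0, 0), pool now (11, 3, 9)
  P7: need (6, 1, 2) fits (11, 3, 9); releases (1, 1, 2), pool now (12, 4, 11)


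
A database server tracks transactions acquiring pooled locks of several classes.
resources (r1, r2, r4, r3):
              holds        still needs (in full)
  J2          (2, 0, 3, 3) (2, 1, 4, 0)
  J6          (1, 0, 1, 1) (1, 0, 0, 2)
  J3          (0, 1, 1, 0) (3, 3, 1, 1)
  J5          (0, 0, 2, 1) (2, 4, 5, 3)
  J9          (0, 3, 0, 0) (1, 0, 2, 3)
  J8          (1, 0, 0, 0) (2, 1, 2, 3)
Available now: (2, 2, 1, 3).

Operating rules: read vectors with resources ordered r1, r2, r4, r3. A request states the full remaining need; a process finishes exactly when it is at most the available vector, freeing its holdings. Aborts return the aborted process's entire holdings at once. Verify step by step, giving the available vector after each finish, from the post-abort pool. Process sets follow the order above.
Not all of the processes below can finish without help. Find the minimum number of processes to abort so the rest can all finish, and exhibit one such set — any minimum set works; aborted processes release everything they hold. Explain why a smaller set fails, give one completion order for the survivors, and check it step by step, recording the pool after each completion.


Minimum abort set: J5.
Key observation: the returned (0, 0, 2, 1) from J5 is what brings J2 — unrunnable before, under any order — into play at step 4.
Why nothing smaller works: aborting no one leaves the state deadlocked as given.
Survivors finish in the order: J6, J9, J3, J2, J8. Check, step by step (pool after the aborts first):
  pool = (2, 2, 3, 4)
  J6: need (1, 0, 0, 2) fits (2, 2, 3, 4); releases (1, 0, 1, 1), pool now (3, 2, 4, 5)
  J9: need (1, 0, 2, 3) fits (3, 2, 4, 5); releases (0, 3, 0, 0), pool now (3, 5, 4, 5)
  J3: need (3, 3, 1, 1) fits (3, 5, 4, 5); releases (0, 1, 1, 0), pool now (3, 6, 5, 5)
  J2: need (2, 1, 4, 0) fits (3, 6, 5, 5); releases (2, 0, 3, 3), pool now (5, 6, 8, 8)
  J8: need (2, 1, 2, 3) fits (5, 6, 8, 8); releases (1, 0, 0, 0), pool now (6, 6, 8, 8)


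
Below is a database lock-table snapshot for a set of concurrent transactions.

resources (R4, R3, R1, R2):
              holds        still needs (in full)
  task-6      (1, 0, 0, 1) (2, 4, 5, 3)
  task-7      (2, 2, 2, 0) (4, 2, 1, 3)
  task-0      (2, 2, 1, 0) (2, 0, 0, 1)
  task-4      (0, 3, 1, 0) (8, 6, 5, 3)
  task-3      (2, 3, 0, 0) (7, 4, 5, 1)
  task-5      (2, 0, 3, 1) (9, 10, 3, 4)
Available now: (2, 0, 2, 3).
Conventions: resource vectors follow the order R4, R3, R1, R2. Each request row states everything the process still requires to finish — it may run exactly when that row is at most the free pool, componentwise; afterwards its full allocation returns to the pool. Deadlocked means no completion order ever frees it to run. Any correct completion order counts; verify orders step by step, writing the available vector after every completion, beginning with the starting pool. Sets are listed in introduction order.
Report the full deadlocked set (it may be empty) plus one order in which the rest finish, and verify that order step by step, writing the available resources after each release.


Nothing here is deadlocked.
Key observation: task-0 leads a chain of completions in which each release enables another process.
The rest can finish in the order task-0, task-7, task-6, task-3, task-4, task-5. Step-by-step check:
  pool = (2, 0, 2, 3)
  task-0 needs (2, 0, 0, 1) <= (2, 0, 2, 3) -> finishes; pool += (2, 2, 1, 0) = (4, 2, 3, 3)
  task-7 needs (4, 2, 1, 3) <= (4, 2, 3, 3) -> finishes; pool += (2, 2, 2, 0) = (6, 4, 5, 3)
  task-6 needs (2, 4, 5, 3) <= (6, 4, 5, 3) -> finishes; pool += (1, 0, 0, 1) = (7, 4, 5, 4)
  task-3 needs (7, 4, 5, 1) <= (7, 4, 5, 4) -> finishes; pool += (2, 3, 0, 0) = (9, 7, 5, 4)
  task-4 needs (8, 6, 5, 3) <= (9, 7, 5, 4) -> finishes; pool += (0, 3, 1, 0) = (9, 10, 6, 4)
  task-5 needs (9, 10, 3, 4) <= (9, 10, 6, 4) -> finishes; pool += (2, 0, 3, 1) = (11, 10, 9, 5)


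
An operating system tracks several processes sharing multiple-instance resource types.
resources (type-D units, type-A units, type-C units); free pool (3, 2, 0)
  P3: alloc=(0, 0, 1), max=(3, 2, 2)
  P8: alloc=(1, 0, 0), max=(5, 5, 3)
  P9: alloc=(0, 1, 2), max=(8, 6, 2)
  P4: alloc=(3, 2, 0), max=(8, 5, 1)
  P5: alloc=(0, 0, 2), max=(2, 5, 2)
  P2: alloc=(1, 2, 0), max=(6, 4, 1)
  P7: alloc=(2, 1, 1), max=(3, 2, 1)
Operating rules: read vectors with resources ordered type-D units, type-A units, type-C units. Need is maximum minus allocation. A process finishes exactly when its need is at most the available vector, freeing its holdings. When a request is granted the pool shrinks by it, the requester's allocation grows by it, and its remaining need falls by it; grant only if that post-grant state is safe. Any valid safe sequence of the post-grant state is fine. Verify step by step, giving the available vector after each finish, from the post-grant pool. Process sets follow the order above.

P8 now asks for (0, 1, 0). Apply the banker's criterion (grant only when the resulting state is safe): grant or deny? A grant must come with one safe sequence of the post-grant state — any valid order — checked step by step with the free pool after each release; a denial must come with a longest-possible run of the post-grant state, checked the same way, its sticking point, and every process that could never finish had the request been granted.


GRANT — the state after the grant stays safe, e.g. via P7, P2, P4, P9, P5, P3, P8.
Key observation: the transfer keeps a workable pool ((3, 1, 0)); P7 starts the safe sequence.
Step-by-step check of the post-grant state:
  pool = (3, 1, 0)
  P7 needs (1, 1, 0) <= (3, 1, 0) -> finishes; pool += (2, 1, 1) = (5, 2, 1)
  P2 needs (5, 2, 1) <= (5, 2, 1) -> finishes; pool += (1, 2, 0) = (6, 4, 1)
  P4 needs (5, 3, 1) <= (6, 4, 1) -> finishes; pool += (3, 2, 0) = (9, 6, 1)
  P9 needs (8, 5, 0) <= (9, 6, 1) -> finishes; pool += (0, 1, 2) = (9, 7, 3)
  P5 needs (2, 5, 0) <= (9, 7, 3) -> finishes; pool += (0, 0, 2) = (9, 7, 5)
  P3 needs (3, 2, 1) <= (9, 7, 5) -> finishes; pool += (0, 0, 1) = (9, 7, 6)
  P8 needs (4, 4, 3) <= (9, 7, 6) -> finishes; pool += (1, 1, 0) = (10, 8, 6)


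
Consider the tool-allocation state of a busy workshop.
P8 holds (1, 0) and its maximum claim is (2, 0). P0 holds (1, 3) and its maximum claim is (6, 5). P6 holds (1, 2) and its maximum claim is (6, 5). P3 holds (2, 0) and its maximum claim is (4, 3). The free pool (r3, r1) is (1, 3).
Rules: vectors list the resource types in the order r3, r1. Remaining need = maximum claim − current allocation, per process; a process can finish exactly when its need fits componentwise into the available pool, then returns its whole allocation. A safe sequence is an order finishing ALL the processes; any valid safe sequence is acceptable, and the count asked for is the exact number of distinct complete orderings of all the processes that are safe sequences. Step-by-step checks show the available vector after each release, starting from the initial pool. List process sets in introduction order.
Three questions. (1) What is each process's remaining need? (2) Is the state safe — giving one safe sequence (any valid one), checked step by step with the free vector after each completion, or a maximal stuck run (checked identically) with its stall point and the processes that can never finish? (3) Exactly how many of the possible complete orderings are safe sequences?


(1) Remaining need (order r3, r1):
  P8: (1, 0)
  P0: (5, 2)
  P6: (5, 3)
  P3: (2, 3)
(2) The state is UNSAFE.
Key observation: no order helps: past P8, P3, the free pool tops out at (4, 3), below what each blocked process needs in r3.
The run P8, P3 cannot be extended any further. Verifying each step:
  pool = (1, 3)
  P8: need (1, 0) fits (1, 3); releases (1, 0), pool now (2, 3)
  P3: need (2, 3) fits (2, 3); releases (2, 0), pool now (4, 3)
  P0 still needs (5, 2) but only (4, 3) is free — short on r3
  P6 still needs (5, 3) but only (4, 3) is free — short on r3
Processes that can never finish: P0 and P6.
(3) Exactly 0 of the possible complete orderings are safe sequences.


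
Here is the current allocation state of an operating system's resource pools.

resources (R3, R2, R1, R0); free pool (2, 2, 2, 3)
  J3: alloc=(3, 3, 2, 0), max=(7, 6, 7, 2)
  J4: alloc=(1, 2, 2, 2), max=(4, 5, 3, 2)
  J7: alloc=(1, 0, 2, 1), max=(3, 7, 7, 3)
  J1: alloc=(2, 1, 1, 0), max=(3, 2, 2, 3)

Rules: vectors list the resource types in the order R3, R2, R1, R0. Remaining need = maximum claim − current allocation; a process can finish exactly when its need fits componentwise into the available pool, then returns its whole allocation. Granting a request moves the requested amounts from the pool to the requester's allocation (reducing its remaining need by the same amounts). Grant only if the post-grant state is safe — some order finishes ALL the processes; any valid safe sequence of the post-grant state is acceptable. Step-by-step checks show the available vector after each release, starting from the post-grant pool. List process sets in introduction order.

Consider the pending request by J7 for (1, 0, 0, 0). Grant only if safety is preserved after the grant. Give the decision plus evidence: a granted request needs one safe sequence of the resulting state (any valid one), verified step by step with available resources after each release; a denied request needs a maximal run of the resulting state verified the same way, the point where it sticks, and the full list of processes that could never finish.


GRANT — the state after the grant stays safe, e.g. via J1, J4, J3, J7.
Key observation: granting shrinks the pool to (1, 2, 2, 3), yet J1 still fits and the chain goes through.
Step-by-step check of the post-grant state:
  pool = (1, 2, 2, 3)
  J1: need (1, 1, 1, 3) fits (1, 2, 2, 3); releases (2, 1, 1, 0), pool now (3, 3, 3, 3)
  J4: need (3, 3, 1, 0) fits (3, 3, 3, 3); releases (1, 2, 2, 2), pool now (4, 5, 5, 5)
  J3: need (4, 3, 5, 2) fits (4, 5, 5, 5); releases (3, 3, 2, 0), pool now (7, 8, 7, 5)
  J7: need (1, 7, 5, 2) fits (7, 8, 7, 5); releases (2, 0, 2, 1), pool now (9, 8, 9, 6)


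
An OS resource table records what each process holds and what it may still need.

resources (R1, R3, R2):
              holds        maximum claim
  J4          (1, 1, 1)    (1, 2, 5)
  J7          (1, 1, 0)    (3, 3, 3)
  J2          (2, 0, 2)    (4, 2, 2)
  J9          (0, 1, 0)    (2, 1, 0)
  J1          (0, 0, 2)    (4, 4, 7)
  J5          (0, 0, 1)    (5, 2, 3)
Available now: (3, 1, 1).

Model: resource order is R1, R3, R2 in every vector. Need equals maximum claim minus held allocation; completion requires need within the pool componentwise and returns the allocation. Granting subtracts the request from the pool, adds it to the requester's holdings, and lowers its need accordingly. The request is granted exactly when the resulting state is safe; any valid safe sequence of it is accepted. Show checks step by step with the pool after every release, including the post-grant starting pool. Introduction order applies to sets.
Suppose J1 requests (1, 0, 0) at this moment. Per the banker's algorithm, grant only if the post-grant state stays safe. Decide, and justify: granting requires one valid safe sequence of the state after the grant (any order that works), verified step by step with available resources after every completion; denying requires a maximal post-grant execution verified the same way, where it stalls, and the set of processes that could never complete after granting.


GRANT — the state after the grant stays safe, e.g. via J9, J2, J7, J5, J4, J1.
Key observation: (2, 1, 1) free after granting still covers J9 first, and each release covers the next.
Check on the post-grant state, step by step:
  pool = (2, 1, 1)
  run J9 (needs (2, 0, 0), free (2, 1, 1)); after release of (0, 1, 0) the pool is (2, 2, 1)
  run J2 (needs (2, 2, 0), free (2, 2, 1)); after release of (2, 0, 2) the pool is (4, 2, 3)
  run J7 (needs (2, 2, 3), free (4, 2, 3)); after release of (1, 1, 0) the pool is (5, 3, 3)
  run J5 (needs (5, 2, 2), free (5, 3, 3)); after release of (0, 0, 1) the pool is (5, 3, 4)
  run J4 (needs (0, 1, 4), free (5, 3, 4)); after release of (1, 1, 1) the pool is (6, 4, 5)
  run J1 (needs (3, 4, 5), free (6, 4, 5)); after release of (1, 0, 2) the pool is (7, 4, 7)


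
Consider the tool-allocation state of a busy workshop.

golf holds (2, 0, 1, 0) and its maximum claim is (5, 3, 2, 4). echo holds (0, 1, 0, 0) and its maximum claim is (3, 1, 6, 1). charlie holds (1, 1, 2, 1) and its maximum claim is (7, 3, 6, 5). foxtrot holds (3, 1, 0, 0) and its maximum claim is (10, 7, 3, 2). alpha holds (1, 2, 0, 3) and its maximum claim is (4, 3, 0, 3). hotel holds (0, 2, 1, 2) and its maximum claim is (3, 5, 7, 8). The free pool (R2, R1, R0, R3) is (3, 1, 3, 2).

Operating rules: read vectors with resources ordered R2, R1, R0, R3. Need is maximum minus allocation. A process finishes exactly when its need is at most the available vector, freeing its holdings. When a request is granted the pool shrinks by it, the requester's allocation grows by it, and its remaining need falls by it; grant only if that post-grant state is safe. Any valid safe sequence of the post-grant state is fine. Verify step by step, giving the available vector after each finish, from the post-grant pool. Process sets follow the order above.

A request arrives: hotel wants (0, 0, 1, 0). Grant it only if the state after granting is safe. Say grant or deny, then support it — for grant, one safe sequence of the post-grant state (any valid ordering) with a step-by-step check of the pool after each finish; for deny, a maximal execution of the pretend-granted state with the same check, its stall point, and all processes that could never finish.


DENY: after the grant no complete ordering would exist.
Key observation: after alpha, golf the pool peaks at (6, 3, 3, 5), and each blocked process is short somewhere: echo on R0; charlie on R0; foxtrot on R2, R1; hotel on R0, R3.
On the post-grant state, alpha, golf is a maximal run — nothing extends it. Check, step by step:
  pool = (3, 1, 2, 2)
  alpha: need (3, 1, 0, 0) fits (3, 1, 2, 2); releases (1, 2, 0, 3), pool now (4, 3, 2, 5)
  golf: need (3, 3, 1, 4) fits (4, 3, 2, 5); releases (2, 0, 1, 0), pool now (6, 3, 3, 5)
  echo still needs (3, 0, 6, 1) but only (6, 3, 3, 5) is free — short on R0
  charlie still needs (6, 2, 4, 4) but only (6, 3, 3, 5) is free — short on R0
  foxtrot still needs (7, 6, 3, 2) but only (6, 3, 3, 5) is free — short on R2 and R1
  hotel still needs (3, 3, 5, 6) but only (6, 3, 3, 5) is free — short on R0 and R3
Had the request been granted, echo, charlie, foxtrot and hotel could never finish.


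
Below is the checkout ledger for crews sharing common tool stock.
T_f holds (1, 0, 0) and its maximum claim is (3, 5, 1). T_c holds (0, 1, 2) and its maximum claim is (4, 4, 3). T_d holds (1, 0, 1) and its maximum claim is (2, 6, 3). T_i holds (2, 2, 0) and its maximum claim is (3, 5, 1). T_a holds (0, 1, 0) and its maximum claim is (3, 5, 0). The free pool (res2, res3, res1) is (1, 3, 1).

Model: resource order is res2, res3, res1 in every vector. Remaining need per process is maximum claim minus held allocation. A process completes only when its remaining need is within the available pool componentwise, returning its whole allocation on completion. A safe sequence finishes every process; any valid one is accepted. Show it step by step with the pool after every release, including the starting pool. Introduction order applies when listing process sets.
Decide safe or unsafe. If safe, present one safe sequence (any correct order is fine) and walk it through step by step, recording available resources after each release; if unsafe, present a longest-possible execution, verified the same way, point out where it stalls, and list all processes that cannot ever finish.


SAFE, for example via the order T_i, T_f, T_a, T_c, T_d.
Key observation: at T_i the run first touches a limit — (1, 3, 1) against (1, 3, 1), exact on a resource it actually requests.
Walking it through:
  pool = (1, 3, 1)
  T_i: need (1, 3, 1) fits (1, 3, 1); releases (2, 2, 0), pool now (3, 5, 1)
  T_f: need (2, 5, 1) fits (3, 5, 1); releases (1, 0, 0), pool now (4, 5, 1)
  T_a: need (3, 4, 0) fits (4, 5, 1); releases (0, 1, 0), pool now (4, 6, 1)
  T_c: need (4, 3, 1) fits (4, 6, 1); releases (0, 1, 2), pool now (4, 7, 3)
  T_d: need (1, 6, 2) fits (4, 7, 3); releases (1, 0, 1), pool now (5, 7, 4)


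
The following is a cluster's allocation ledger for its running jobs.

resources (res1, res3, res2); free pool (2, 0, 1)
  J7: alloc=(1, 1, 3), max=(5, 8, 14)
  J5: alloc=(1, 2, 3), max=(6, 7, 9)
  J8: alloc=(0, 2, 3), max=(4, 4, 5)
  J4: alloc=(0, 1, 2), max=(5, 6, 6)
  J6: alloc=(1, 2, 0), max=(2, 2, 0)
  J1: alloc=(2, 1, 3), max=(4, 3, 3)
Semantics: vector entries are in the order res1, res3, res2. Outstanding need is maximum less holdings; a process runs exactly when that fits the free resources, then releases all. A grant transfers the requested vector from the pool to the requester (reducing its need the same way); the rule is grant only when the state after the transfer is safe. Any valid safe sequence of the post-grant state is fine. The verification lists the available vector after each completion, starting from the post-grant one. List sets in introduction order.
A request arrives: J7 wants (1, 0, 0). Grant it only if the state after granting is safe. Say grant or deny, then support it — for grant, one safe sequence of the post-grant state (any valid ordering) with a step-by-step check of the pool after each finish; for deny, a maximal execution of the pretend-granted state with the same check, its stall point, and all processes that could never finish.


DENY. Granting would leave the state unsafe.
Key observation: after J6, J1, J8 the pool peaks at (4, 5, 7), and each blocked process is short somewhere: J7 on res3, res2; J5 on res1; J4 on res1.
On the post-grant state, J6, J1, J8 is a maximal run — nothing extends it. Step-by-step check:
  pool = (1, 0, 1)
  run J6 (needs (1, 0, 0), free (1, 0, 1)); after release of (1, 2, 0) the pool is (2, 2, 1)
  run J1 (needs (2, 2, 0), free (2, 2, 1)); after release of (2, 1, 3) the pool is (4, 3, 4)
  run J8 (needs (4, 2, 2), free (4, 3, 4)); after release of (0, 2, 3) the pool is (4, 5, 7)
  blocked: J7 wants (3, 7, 11), pool (4, 5, 7) — not enough res3 and res2
  blocked: J5 wants (5, 5, 6), pool (4, 5, 7) — not enough res1
  blocked: J4 wants (5, 5, 4), pool (4, 5, 7) — not enough res1
Processes that could never finish after the grant: J7, J5 and J4.


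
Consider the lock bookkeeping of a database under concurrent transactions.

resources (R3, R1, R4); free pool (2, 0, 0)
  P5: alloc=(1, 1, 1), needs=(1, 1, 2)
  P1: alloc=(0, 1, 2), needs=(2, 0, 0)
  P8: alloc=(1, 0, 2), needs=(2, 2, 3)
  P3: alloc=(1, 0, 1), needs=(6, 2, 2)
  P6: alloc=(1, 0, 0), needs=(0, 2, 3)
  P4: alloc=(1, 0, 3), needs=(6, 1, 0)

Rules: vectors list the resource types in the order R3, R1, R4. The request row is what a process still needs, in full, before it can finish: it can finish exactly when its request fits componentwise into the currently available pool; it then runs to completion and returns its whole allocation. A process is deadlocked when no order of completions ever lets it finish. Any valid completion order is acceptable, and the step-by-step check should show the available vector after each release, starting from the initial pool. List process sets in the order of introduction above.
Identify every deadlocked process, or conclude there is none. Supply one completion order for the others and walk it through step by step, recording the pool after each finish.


Deadlocked: P3 and P4.
Key observation: R3 is the bottleneck — with P1, P5, P6, P8 done the pool holds (5, 2, 5), short of every remaining need.
One completion order for the rest: P1, P5, P6, P8. Walking it through:
  pool = (2, 0, 0)
  P1: need (2, 0, 0) fits (2, 0, 0); releases (0, 1, 2), pool now (2, 1, 2)
  P5: need (1, 1, 2) fits (2, 1, 2); releases (1, 1, 1), pool now (3, 2, 3)
  P6: need (0, 2, 3) fits (3, 2, 3); releases (1, 0, 0), pool now (4, 2, 3)
  P8: need (2, 2, 3) fits (4, 2, 3); releases (1, 0, 2), pool now (5, 2, 5)
The stuck group stays short no matter what:
  blocked: P3 wants (6, 2, 2), pool (5, 2, 5) — not enough R3
  blocked: P4 wants (6, 1, 0), pool (5, 2, 5) — not enough R3


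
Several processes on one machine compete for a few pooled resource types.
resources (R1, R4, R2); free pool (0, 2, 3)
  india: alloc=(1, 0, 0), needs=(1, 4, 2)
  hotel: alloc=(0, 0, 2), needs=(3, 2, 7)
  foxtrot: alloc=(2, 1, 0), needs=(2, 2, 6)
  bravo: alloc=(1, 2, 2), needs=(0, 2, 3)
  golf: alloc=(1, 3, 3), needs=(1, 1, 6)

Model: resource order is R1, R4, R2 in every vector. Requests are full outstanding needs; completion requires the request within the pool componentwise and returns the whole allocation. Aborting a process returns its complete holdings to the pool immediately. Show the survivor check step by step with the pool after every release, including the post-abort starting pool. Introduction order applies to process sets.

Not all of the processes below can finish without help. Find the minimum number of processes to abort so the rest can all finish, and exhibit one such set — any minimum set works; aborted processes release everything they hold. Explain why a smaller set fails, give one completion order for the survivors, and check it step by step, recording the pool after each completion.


The answer: abort hotel.
Key observation: golf was stuck for good until hotel gave back (0, 0, 2); in the order shown it finishes at step 2.
Minimality: the empty abort set fails — the state is deadlocked as it stands.
One survivor order: bravo, golf, india, foxtrot. Step-by-step check (post-abort pool first):
  pool = (0, 2, 5)
  bravo: need (0, 2, 3) fits (0, 2, 5); releases (1, 2, 2), pool now (1, 4, 7)
  golf: need (1, 1, 6) fits (1, 4, 7); releases (1, 3, 3), pool now (2, 7, 10)
  india: need (1, 4, 2) fits (2, 7, 10); releases (1, 0, 0), pool now (3, 7, 10)
  foxtrot: need (2, 2, 6) fits (3, 7, 10); releases (2, 1, 0), pool now (5, 8, 10)


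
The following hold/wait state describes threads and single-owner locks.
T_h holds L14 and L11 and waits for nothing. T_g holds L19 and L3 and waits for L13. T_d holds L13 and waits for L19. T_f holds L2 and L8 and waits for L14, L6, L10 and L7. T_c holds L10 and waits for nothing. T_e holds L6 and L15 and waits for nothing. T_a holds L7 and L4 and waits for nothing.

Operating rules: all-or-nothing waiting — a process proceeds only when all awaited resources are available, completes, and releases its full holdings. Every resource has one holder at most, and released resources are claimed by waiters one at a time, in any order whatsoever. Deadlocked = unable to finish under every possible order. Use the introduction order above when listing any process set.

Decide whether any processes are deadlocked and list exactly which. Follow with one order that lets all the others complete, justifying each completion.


Deadlocked set: T_g and T_d.
Key observation: the cycle T_g -> T_d -> T_g can never break — each member waits on the next; no other process is dragged down with it.
A valid finishing order for the others: T_h, T_a, T_e, T_c, T_f.
Step-by-step check:
  T_h: no waits; runs immediately, freeing L14 and L11
  T_a: no waits; runs immediately, freeing L7 and L4
  T_e: no waits; runs immediately, freeing L6 and L15
  T_c: no waits; runs immediately, freeing L10
  run T_f (all its waits — L14, L6, L10 and L7 — are resolved); releases L2 and L8


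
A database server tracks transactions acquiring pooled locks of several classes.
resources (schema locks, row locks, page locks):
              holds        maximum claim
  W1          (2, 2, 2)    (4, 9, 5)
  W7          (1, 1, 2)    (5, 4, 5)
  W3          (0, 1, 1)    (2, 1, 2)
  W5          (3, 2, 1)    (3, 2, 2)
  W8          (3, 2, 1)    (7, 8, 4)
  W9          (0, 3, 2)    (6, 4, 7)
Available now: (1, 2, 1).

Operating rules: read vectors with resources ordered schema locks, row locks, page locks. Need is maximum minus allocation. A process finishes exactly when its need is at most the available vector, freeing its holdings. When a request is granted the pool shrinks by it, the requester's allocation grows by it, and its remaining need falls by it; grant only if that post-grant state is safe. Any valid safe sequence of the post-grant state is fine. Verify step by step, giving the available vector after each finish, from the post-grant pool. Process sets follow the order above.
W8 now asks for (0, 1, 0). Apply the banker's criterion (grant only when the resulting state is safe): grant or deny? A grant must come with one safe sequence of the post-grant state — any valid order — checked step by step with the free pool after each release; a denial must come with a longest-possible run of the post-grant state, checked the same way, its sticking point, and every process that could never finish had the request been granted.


GRANT — the state after the grant stays safe, e.g. via W5, W3, W7, W8, W1, W9.
Key observation: the transfer keeps a workable pool ((1, 1, 1)); W5 starts the safe sequence.
Step-by-step check of the post-grant state:
  pool = (1, 1, 1)
  run W5 (needs (0, 0, 1), free (1, 1, 1)); after release of (3, 2, 1) the pool is (4, 3, 2)
  run W3 (needs (2, 0, 1), free (4, 3, 2)); after release of (0, 1, 1) the pool is (4, 4, 3)
  run W7 (needs (4, 3, 3), free (4, 4, 3)); after release of (1, 1, 2) the pool is (5, 5, 5)
  run W8 (needs (4, 5, 3), free (5, 5, 5)); after release of (3, 3, 1) the pool is (8, 8, 6)
  run W1 (needs (2, 7, 3), free (8, 8, 6)); after release of (2, 2, 2) the pool is (10, 10, 8)
  run W9 (needs (6, 1, 5), free (10, 10, 8)); after release of (0, 3, 2) the pool is (10, 13, 10)


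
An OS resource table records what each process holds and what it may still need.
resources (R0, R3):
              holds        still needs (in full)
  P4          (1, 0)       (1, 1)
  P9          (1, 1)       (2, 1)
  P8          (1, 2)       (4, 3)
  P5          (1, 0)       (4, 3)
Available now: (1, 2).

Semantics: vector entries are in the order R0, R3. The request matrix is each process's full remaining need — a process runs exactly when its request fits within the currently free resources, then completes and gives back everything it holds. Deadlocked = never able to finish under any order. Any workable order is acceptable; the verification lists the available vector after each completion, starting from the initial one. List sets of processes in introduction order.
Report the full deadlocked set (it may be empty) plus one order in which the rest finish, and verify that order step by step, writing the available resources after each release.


The deadlocked set is P8 and P5.
Key observation: no order helps: past P4, P9, the free pool tops out at (3, 3), below what each blocked process needs in R0.
The rest can finish in the order P4, P9. Check, step by step:
  pool = (1, 2)
  P4 needs (1, 1) <= (1, 2) -> finishes; pool += (1, 0) = (2, 2)
  P9 needs (2, 1) <= (2, 2) -> finishes; pool += (1, 1) = (3, 3)
None of the blocked processes ever fits:
  blocked: P8 wants (4, 3), pool (3, 3) — not enough R0
  blocked: P5 wants (4, 3), pool (3, 3) — not enough R0
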